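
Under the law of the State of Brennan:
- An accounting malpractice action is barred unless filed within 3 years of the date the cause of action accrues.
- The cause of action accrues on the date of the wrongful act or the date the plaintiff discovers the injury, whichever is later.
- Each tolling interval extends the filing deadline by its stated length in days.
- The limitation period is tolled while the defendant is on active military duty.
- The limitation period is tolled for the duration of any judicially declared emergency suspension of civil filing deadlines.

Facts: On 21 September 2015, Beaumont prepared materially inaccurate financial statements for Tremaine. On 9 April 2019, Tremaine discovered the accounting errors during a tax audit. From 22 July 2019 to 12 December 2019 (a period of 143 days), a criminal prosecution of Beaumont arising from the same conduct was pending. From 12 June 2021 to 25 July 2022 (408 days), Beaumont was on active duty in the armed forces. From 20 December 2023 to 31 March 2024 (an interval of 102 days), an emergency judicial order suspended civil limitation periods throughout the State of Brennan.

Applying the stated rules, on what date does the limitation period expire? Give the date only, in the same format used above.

The claim accrued on 9 April 2019 — the later of the 21 September 2015 act and the 9 April 2019 discovery.
3 years from 9 April 2019 is 9 April 2022.
The defendant's active military service from 12 June 2021 to 25 July 2022 tolled the period for 408 days, extending the deadline to 22 May 2023.
By the time the emergency suspension of filing deadlines began on 20 December 2023, the limitation period had already expired on 22 May 2023; that interval cannot revive it.
The pending criminal prosecution from 22 July 2019 to 12 December 2019 does not toll the period, because no stated rule makes a criminal prosecution a tolling event.

22 May 2023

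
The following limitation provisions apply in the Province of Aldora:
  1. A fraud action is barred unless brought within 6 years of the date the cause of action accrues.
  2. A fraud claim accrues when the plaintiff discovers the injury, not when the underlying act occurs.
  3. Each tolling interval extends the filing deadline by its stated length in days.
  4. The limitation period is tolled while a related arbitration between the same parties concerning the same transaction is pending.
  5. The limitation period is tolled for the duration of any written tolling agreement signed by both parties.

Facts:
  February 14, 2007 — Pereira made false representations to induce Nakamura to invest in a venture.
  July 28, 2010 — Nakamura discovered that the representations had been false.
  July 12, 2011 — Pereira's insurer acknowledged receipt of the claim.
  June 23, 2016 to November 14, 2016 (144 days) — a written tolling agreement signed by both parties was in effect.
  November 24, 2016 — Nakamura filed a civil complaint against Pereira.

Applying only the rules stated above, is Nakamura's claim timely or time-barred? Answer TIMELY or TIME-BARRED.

TIMELY

Accrual is tied to discovery, so the period began on July 28, 2010 rather than on February 14, 2007 when the act occurred.
The untolled deadline — 6 years after July 28, 2010 — is July 28, 2016.
Because the written tolling agreement ran from June 23, 2016 to November 14, 2016, the deadline is extended by 144 days to December 19, 2016.
The other events in the timeline have no effect on the limitation period under the stated rules.
Nakamura filed on November 24, 2016, before the December 19, 2016 deadline, so the action is timely.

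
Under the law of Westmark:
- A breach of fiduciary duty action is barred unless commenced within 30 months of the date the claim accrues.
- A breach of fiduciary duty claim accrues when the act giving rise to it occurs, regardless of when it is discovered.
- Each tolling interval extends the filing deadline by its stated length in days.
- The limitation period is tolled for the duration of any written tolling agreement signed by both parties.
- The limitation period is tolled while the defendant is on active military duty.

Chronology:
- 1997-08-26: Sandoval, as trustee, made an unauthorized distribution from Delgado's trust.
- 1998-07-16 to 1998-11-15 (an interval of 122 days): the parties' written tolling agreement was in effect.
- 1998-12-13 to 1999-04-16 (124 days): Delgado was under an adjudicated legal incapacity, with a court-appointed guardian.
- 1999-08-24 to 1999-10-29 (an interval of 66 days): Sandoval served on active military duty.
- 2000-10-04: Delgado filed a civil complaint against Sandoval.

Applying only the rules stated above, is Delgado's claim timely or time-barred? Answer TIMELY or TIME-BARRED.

The limitation period began to run on 1997-08-26.
The untolled deadline — 30 months after 1997-08-26 — is 2000-02-26.
The period was tolled for 122 days by the written tolling agreement (1998-07-16 to 1998-11-15), pushing the deadline to 2000-06-27.
Because the defendant's active military service ran from 1999-08-24 to 1999-10-29, the deadline is extended by 66 days to 2000-09-01.
Although the plaintiff's incapacity ran from 1998-12-13 to 1999-04-16, the stated rules do not make that a tolling event, so it is disregarded.
Delgado filed on 2000-10-04, after the 2000-09-01 deadline, so the action is time-barred.

TIME-BARRED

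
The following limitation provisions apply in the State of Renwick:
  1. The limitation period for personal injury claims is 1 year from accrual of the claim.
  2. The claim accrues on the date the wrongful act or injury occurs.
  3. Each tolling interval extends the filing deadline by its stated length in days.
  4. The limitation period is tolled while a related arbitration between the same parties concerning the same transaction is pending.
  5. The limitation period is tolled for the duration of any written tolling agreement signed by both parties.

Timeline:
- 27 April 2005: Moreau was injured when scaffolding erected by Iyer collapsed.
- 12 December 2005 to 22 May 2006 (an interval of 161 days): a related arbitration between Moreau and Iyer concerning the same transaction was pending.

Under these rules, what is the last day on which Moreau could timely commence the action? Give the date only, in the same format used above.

5 October 2006

The limitation period began to run on 27 April 2005.
1 year from 27 April 2005 is 27 April 2006.
The pending related arbitration from 12 December 2005 to 22 May 2006 tolled the period for 161 days, extending the deadline to 5 October 2006.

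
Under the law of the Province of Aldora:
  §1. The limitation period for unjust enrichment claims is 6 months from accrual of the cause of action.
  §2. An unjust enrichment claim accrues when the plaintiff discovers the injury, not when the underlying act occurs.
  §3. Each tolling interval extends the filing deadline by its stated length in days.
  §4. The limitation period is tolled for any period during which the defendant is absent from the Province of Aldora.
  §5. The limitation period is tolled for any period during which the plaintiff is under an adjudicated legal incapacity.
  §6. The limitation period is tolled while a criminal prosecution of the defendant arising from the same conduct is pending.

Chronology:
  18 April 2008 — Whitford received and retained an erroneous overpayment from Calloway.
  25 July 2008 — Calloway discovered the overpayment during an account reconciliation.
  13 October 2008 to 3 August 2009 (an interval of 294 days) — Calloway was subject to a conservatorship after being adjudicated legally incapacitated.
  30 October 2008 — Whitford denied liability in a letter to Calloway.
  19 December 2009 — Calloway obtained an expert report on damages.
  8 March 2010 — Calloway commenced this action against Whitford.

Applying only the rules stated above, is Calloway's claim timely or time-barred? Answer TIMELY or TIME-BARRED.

TIME-BARRED

The claim did not accrue until Calloway discovered the injury on 25 July 2008; the 18 April 2008 act date does not start the clock under the stated rule.
The untolled deadline — 6 months after 25 July 2008 — is 25 January 2009.
The plaintiff's legal incapacity from 13 October 2008 to 3 August 2009 tolled the period for 294 days, extending the deadline to 15 November 2009.
None of the other events listed affects the running of the period under the stated rules.
The 8 March 2010 filing falls after the 15 November 2009 deadline; the claim is time-barred.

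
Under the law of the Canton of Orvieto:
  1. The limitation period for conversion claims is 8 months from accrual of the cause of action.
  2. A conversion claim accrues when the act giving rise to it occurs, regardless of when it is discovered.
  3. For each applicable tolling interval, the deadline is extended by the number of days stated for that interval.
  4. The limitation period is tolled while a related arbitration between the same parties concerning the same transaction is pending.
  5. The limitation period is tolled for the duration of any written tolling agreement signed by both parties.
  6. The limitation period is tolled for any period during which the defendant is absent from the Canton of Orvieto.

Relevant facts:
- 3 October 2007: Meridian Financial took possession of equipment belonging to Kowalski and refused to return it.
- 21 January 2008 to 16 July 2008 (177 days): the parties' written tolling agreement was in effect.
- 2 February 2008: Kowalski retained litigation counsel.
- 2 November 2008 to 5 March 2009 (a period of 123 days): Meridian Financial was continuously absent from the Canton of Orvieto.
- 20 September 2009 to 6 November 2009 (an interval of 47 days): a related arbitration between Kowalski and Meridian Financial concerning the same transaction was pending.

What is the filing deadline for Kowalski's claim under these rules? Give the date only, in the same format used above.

The cause of action accrued on 3 October 2007, the date of the act.
Adding the 8 months base period to 3 October 2007 gives a deadline of 3 June 2008, before any tolling.
The written tolling agreement from 21 January 2008 to 16 July 2008 tolled the period for 177 days, extending the deadline to 27 November 2008.
The defendant's absence from the jurisdiction from 2 November 2008 to 5 March 2009 tolled the period for 123 days, extending the deadline to 30 March 2009.
The pending related arbitration from 20 September 2009 to 6 November 2009 began after the period had already run on 30 March 2009, so it has no tolling effect.
None of the other events listed affects the running of the period under the stated rules.

30 March 2009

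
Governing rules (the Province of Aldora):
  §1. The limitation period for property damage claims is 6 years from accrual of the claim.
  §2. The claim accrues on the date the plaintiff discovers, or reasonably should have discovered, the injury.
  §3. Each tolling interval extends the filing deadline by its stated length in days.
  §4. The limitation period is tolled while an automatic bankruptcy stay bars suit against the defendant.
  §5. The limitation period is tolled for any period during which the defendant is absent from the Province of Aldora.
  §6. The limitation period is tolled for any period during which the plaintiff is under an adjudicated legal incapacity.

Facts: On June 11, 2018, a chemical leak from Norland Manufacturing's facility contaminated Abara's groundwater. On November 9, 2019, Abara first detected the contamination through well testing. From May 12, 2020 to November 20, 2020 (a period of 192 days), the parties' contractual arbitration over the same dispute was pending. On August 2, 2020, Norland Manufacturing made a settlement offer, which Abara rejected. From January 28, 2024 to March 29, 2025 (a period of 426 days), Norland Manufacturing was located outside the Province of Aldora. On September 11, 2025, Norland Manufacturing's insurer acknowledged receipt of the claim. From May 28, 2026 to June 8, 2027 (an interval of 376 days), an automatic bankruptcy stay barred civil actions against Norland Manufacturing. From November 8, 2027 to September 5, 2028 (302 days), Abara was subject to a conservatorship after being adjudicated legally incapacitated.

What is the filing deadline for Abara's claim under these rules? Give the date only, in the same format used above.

November 17, 2028

Accrual is tied to discovery, so the period began on November 9, 2019 rather than on June 11, 2018 when the act occurred.
Adding the 6 years base period to November 9, 2019 gives a deadline of November 9, 2025, before any tolling.
The defendant's absence from the jurisdiction from January 28, 2024 to March 29, 2025 tolled the period for 426 days, extending the deadline to January 9, 2027.
The automatic bankruptcy stay from May 28, 2026 to June 8, 2027 tolled the period for 376 days, extending the deadline to January 20, 2028.
The period was tolled for 302 days by the plaintiff's legal incapacity (November 8, 2027 to September 5, 2028), pushing the deadline to November 17, 2028.
The pending related arbitration from May 12, 2020 to November 20, 2020 does not toll the period, because no stated rule makes a pending arbitration a tolling event.
Nothing else in the chronology tolls or restarts the period.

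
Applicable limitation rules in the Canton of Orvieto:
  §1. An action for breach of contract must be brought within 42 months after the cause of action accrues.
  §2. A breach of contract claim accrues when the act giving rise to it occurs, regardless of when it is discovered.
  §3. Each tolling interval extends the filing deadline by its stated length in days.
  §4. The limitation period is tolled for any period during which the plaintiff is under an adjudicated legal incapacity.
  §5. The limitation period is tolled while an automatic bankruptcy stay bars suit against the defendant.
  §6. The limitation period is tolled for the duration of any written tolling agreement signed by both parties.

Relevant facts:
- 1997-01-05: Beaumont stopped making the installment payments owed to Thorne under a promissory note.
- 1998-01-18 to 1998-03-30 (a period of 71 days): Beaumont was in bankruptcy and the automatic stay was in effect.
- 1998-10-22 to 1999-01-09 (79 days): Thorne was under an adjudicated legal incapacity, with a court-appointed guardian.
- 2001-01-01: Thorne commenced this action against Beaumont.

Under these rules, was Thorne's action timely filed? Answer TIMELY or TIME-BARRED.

The claim accrued on 1997-01-05, when the wrongful act occurred.
The untolled deadline — 42 months after 1997-01-05 — is 2000-07-05.
The automatic bankruptcy stay from 1998-01-18 to 1998-03-30 tolled the period for 71 days, extending the deadline to 2000-09-14.
The period was tolled for 79 days by the plaintiff's legal incapacity (1998-10-22 to 1999-01-09), pushing the deadline to 2000-12-02.
The 2001-01-01 filing falls after the 2000-12-02 deadline; the claim is time-barred.

TIME-BARRED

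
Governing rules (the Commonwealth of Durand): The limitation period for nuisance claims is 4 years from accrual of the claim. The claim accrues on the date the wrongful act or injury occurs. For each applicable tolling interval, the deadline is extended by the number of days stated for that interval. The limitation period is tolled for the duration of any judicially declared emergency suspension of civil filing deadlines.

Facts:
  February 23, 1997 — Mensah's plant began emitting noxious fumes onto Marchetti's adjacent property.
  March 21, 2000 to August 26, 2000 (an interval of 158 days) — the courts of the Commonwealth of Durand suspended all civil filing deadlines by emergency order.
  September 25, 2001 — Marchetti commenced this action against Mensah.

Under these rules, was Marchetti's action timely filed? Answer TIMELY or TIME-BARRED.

The limitation period began to run on February 23, 1997.
Adding the 4 years base period to February 23, 1997 gives a deadline of February 23, 2001, before any tolling.
The emergency suspension of filing deadlines from March 21, 2000 to August 26, 2000 tolled the period for 158 days, extending the deadline to July 31, 2001.
Marchetti filed on September 25, 2001, after the July 31, 2001 deadline, so the action is time-barred.

TIME-BARRED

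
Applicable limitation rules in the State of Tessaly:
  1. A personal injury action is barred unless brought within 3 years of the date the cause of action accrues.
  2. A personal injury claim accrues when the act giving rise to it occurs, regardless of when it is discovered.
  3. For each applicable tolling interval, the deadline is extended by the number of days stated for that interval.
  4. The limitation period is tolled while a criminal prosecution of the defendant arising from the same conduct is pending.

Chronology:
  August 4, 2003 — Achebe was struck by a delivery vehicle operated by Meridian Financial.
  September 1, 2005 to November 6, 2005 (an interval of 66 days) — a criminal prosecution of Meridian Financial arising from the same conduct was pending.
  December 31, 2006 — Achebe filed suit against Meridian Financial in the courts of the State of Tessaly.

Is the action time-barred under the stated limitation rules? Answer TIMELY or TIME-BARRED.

The claim accrued on August 4, 2003, when the wrongful act occurred.
Adding the 3 years base period to August 4, 2003 gives a deadline of August 4, 2006, before any tolling.
Because the pending criminal prosecution ran from September 1, 2005 to November 6, 2005, the deadline is extended by 66 days to October 9, 2006.
Filing on December 31, 2006 missed the October 9, 2006 deadline — the action is time-barred.

TIME-BARRED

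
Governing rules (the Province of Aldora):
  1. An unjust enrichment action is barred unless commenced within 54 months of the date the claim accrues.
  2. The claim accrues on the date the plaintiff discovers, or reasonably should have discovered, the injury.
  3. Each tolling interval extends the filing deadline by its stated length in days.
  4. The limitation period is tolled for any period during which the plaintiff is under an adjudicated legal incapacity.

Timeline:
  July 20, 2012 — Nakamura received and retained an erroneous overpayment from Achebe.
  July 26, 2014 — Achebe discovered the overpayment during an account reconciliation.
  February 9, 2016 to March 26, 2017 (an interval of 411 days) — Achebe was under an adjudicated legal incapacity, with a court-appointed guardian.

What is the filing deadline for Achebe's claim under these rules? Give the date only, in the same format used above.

March 12, 2020

Under the discovery rule, the claim accrued on July 26, 2014, when Achebe discovered the injury — not on the July 20, 2012 date of the underlying act.
54 months from July 26, 2014 is January 26, 2019.
The plaintiff's legal incapacity from February 9, 2016 to March 26, 2017 tolled the period for 411 days, extending the deadline to March 12, 2020.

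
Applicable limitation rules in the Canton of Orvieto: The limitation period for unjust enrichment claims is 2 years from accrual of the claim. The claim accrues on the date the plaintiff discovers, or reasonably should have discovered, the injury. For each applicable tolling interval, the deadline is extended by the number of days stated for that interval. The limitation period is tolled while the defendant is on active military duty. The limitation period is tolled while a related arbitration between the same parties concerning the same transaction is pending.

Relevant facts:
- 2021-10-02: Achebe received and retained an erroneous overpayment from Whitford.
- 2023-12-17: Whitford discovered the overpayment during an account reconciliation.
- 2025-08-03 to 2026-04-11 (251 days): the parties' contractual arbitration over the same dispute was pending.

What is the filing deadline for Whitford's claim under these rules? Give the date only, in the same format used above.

The claim did not accrue until Whitford discovered the injury on 2023-12-17; the 2021-10-02 act date does not start the clock under the stated rule.
The untolled deadline — 2 years after 2023-12-17 — is 2025-12-17.
The period was tolled for 251 days by the pending related arbitration (2025-08-03 to 2026-04-11), pushing the deadline to 2026-08-25.

2026-08-25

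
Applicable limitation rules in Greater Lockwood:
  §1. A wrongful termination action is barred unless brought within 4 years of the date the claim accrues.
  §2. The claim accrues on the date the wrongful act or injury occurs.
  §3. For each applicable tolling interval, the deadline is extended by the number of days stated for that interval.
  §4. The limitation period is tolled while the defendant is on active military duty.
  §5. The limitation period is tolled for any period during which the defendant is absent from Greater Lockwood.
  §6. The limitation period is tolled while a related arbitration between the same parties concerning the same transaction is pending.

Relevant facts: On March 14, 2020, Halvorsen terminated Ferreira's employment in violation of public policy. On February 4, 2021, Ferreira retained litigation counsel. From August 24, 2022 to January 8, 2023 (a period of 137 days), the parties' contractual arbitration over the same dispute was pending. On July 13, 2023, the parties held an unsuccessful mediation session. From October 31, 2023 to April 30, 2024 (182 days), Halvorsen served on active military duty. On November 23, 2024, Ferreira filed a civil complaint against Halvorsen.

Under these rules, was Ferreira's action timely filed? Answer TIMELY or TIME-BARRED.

The limitation period began to run on March 14, 2020.
The untolled deadline — 4 years after March 14, 2020 — is March 14, 2024.
The period was tolled for 137 days by the pending related arbitration (August 24, 2022 to January 8, 2023), pushing the deadline to July 29, 2024.
Because the defendant's active military service ran from October 31, 2023 to April 30, 2024, the deadline is extended by 182 days to January 27, 2025.
None of the other events listed affects the running of the period under the stated rules.
Filing on November 23, 2024 beat the January 27, 2025 deadline — the action is timely.

TIMELY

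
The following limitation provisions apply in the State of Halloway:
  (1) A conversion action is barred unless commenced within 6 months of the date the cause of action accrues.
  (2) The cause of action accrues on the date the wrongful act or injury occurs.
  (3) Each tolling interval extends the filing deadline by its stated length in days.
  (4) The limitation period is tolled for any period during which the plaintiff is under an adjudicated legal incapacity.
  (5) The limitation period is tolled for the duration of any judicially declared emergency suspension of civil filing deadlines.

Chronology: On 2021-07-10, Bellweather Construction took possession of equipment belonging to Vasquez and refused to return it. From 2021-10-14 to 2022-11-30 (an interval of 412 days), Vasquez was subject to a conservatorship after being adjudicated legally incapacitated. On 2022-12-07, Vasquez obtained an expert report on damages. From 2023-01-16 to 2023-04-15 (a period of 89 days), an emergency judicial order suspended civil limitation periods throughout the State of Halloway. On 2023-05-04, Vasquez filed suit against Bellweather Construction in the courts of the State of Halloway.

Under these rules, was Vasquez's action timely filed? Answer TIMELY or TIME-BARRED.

TIMELY

The limitation period began to run on 2021-07-10.
Adding the 6 months base period to 2021-07-10 gives a deadline of 2022-01-10, before any tolling.
The period was tolled for 412 days by the plaintiff's legal incapacity (2021-10-14 to 2022-11-30), pushing the deadline to 2023-02-26.
The emergency suspension of filing deadlines from 2023-01-16 to 2023-04-15 tolled the period for 89 days, extending the deadline to 2023-05-26.
Nothing else in the chronology tolls or restarts the period.
Filing on 2023-05-04 beat the 2023-05-26 deadline — the action is timely.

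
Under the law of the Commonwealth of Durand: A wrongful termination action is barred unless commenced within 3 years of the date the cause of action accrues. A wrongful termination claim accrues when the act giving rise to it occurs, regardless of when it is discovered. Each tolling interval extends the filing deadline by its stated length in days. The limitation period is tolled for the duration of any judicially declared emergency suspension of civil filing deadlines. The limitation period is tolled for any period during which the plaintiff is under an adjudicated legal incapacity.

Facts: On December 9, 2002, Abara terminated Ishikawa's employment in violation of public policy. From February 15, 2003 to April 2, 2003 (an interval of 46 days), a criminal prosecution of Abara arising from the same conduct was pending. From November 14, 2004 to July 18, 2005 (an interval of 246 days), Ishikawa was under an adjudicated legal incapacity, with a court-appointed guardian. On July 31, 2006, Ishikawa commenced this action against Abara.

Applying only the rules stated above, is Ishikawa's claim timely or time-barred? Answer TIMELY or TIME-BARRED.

The limitation period began to run on December 9, 2002.
Adding the 3 years base period to December 9, 2002 gives a deadline of December 9, 2005, before any tolling.
Because the plaintiff's legal incapacity ran from November 14, 2004 to July 18, 2005, the deadline is extended by 246 days to August 12, 2006.
Although a criminal prosecution ran from February 15, 2003 to April 2, 2003, the stated rules do not make that a tolling event, so it is disregarded.
Ishikawa filed on July 31, 2006, before the August 12, 2006 deadline, so the action is timely.

TIMELY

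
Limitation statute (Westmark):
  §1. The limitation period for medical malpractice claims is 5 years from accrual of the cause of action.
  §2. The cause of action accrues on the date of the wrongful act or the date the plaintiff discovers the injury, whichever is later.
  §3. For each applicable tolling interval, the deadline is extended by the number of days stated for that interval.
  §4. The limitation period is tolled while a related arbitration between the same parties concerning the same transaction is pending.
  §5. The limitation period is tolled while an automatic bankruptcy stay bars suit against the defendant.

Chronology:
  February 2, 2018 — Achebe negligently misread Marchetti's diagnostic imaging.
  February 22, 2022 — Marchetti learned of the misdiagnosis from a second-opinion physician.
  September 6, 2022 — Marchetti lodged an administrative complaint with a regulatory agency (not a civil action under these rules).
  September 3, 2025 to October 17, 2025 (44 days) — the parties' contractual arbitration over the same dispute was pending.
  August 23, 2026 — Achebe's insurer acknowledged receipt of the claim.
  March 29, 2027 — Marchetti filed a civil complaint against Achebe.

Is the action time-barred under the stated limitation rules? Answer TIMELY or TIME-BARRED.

TIMELY

The claim accrued on February 22, 2022 — the later of the February 2, 2018 act and the February 22, 2022 discovery.
Adding the 5 years base period to February 22, 2022 gives a deadline of February 22, 2027, before any tolling.
Because the pending related arbitration ran from September 3, 2025 to October 17, 2025, the deadline is extended by 44 days to April 7, 2027.
None of the other events listed affects the running of the period under the stated rules.
Filing on March 29, 2027 beat the April 7, 2027 deadline — the action is timely.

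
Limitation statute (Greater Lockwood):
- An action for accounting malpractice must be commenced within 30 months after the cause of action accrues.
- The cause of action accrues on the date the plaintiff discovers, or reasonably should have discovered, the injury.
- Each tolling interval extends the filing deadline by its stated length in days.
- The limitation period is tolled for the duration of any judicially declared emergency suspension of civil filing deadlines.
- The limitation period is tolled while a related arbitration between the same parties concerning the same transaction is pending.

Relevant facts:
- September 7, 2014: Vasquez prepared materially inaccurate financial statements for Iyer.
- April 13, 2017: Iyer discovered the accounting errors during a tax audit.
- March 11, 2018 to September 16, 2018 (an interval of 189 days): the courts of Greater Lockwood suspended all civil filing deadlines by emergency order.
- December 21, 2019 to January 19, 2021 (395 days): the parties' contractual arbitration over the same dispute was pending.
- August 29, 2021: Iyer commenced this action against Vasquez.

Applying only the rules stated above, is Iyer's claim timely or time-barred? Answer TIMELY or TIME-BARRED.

Accrual is tied to discovery, so the period began on April 13, 2017 rather than on September 7, 2014 when the act occurred.
30 months from April 13, 2017 is October 13, 2019.
The period was tolled for 189 days by the emergency suspension of filing deadlines (March 11, 2018 to September 16, 2018), pushing the deadline to April 19, 2020.
The pending related arbitration from December 21, 2019 to January 19, 2021 tolled the period for 395 days, extending the deadline to May 19, 2021.
The August 29, 2021 filing falls after the May 19, 2021 deadline; the claim is time-barred.

TIME-BARRED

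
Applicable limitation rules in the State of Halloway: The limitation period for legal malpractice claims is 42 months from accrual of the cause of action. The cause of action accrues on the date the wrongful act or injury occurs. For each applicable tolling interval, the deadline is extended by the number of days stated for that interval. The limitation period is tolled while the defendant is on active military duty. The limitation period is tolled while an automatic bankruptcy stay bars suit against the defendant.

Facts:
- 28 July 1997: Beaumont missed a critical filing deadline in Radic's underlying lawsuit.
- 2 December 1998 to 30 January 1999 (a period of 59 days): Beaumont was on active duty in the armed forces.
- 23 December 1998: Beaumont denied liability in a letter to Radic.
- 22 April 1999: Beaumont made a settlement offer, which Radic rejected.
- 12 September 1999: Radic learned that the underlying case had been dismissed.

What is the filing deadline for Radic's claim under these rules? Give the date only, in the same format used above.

28 March 2001

Accrual is governed by the date of the act, so the period began to run on 28 July 1997; the later discovery on 12 September 1999 is irrelevant under the stated rule.
The untolled deadline — 42 months after 28 July 1997 — is 28 January 2001.
The period was tolled for 59 days by the defendant's active military service (2 December 1998 to 30 January 1999), pushing the deadline to 28 March 2001.
The other events in the timeline have no effect on the limitation period under the stated rules.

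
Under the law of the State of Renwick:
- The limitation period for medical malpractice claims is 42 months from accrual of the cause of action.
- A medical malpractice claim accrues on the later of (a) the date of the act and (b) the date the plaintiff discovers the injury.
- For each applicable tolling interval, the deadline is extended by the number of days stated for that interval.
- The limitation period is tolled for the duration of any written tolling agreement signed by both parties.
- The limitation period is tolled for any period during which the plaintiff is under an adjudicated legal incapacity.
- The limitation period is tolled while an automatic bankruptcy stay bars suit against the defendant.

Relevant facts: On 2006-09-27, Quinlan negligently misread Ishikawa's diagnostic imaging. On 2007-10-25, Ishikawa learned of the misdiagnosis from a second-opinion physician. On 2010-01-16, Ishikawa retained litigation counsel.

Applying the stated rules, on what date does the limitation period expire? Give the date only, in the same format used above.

2011-04-25

The claim accrued on 2007-10-25 — the later of the 2006-09-27 act and the 2007-10-25 discovery.
Adding the 42 months base period to 2007-10-25 gives a deadline of 2011-04-25, before any tolling.
Nothing else in the chronology tolls or restarts the period.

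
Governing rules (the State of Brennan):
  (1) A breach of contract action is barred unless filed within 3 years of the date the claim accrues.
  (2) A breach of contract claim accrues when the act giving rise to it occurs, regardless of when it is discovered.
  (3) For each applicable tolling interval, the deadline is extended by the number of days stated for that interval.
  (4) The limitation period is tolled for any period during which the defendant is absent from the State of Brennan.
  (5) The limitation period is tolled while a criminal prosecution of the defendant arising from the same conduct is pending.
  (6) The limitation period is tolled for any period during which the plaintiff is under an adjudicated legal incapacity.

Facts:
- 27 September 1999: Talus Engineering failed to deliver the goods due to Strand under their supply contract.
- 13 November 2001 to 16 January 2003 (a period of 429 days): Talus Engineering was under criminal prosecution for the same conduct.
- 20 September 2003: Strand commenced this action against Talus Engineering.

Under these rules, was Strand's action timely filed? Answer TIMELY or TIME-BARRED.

The claim accrued on 27 September 1999, when the wrongful act occurred.
3 years from 27 September 1999 is 27 September 2002.
Because the pending criminal prosecution ran from 13 November 2001 to 16 January 2003, the deadline is extended by 429 days to 30 November 2003.
Strand filed on 20 September 2003, before the 30 November 2003 deadline, so the action is timely.

TIMELY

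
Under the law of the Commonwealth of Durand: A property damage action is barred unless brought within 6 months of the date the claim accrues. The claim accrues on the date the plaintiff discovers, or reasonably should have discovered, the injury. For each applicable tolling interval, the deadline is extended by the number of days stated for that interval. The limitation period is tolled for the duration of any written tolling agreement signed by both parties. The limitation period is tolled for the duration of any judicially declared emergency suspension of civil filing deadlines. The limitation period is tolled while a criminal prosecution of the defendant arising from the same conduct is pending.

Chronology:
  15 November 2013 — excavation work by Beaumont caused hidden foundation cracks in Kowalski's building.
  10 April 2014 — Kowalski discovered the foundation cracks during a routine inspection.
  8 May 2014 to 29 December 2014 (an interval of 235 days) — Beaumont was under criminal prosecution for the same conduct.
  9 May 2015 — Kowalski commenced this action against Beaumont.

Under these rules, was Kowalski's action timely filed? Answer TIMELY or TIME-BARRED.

TIMELY

The claim did not accrue until Kowalski discovered the injury on 10 April 2014; the 15 November 2013 act date does not start the clock under the stated rule.
The untolled deadline — 6 months after 10 April 2014 — is 10 October 2014.
The pending criminal prosecution from 8 May 2014 to 29 December 2014 tolled the period for 235 days, extending the deadline to 2 June 2015.
Kowalski filed on 9 May 2015, before the 2 June 2015 deadline, so the action is timely.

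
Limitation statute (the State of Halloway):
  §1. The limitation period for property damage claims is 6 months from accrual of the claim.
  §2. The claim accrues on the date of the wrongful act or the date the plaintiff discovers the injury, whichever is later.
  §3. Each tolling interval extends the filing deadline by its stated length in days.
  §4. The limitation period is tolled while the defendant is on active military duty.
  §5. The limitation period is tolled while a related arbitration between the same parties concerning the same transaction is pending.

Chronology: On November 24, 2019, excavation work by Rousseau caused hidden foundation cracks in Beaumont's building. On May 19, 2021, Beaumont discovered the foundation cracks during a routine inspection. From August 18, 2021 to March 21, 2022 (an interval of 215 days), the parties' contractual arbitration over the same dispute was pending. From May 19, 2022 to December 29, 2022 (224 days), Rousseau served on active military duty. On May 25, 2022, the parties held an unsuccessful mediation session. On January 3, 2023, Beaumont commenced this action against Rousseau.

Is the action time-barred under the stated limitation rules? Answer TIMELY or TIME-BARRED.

TIMELY

The claim accrued on May 19, 2021 — the later of the November 24, 2019 act and the May 19, 2021 discovery.
The untolled deadline — 6 months after May 19, 2021 — is November 19, 2021.
The period was tolled for 215 days by the pending related arbitration (August 18, 2021 to March 21, 2022), pushing the deadline to June 22, 2022.
The defendant's active military service from May 19, 2022 to December 29, 2022 tolled the period for 224 days, extending the deadline to February 1, 2023.
The other events in the timeline have no effect on the limitation period under the stated rules.
Beaumont filed on January 3, 2023, before the February 1, 2023 deadline, so the action is timely.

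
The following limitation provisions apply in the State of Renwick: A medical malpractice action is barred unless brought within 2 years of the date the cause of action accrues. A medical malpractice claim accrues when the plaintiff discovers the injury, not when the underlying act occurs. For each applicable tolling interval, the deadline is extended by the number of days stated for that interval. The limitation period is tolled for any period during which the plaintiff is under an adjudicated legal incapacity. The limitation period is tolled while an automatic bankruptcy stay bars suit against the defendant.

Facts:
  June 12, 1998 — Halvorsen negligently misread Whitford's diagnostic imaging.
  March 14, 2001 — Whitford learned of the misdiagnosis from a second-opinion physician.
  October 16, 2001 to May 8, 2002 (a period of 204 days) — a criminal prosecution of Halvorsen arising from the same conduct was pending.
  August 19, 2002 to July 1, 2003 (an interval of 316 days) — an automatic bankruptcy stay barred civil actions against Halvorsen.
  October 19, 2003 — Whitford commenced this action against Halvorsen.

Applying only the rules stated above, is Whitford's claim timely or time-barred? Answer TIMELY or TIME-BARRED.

TIMELY

Under the discovery rule, the claim accrued on March 14, 2001, when Whitford discovered the injury — not on the June 12, 1998 date of the underlying act.
The untolled deadline — 2 years after March 14, 2001 — is March 14, 2003.
The automatic bankruptcy stay from August 19, 2002 to July 1, 2003 tolled the period for 316 days, extending the deadline to January 24, 2004.
The pending criminal prosecution from October 16, 2001 to May 8, 2002 does not toll the period, because no stated rule makes a criminal prosecution a tolling event.
Filing on October 19, 2003 beat the January 24, 2004 deadline — the action is timely.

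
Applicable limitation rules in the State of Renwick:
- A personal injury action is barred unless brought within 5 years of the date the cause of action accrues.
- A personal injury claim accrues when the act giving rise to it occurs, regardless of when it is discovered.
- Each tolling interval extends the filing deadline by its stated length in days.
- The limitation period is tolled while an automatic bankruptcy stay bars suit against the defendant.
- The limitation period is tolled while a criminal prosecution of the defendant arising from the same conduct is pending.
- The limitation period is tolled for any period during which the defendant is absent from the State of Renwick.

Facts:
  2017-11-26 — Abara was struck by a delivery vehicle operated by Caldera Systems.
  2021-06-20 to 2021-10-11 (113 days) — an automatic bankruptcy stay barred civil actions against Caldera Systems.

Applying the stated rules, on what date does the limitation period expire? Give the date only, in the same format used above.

2023-03-19

The limitation period began to run on 2017-11-26.
5 years from 2017-11-26 is 2022-11-26.
The period was tolled for 113 days by the automatic bankruptcy stay (2021-06-20 to 2021-10-11), pushing the deadline to 2023-03-19.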